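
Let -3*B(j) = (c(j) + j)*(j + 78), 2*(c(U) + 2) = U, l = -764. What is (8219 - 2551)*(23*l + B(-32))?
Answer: -285757888/3 ≈ -9.5253e+7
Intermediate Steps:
c(U) = -2 + U/2
B(j) = -(-2 + 3*j/2)*(78 + j)/3 (B(j) = -((-2 + j/2) + j)*(j + 78)/3 = -(-2 + 3*j/2)*(78 + j)/3)
(8219 - 2551)*(23*l + B(-32)) = (8219 - 2551)*(23*(-764) + (52 - 115/3*(-32) - ½*(-32)²)) = 5668*(-17572 + (52 + 3680/3 - ½*1024)) = 5668*(-17572 + (52 + 3680/3 - 512)) = 5668*(-17572 + 2300/3) = 5668*(-50416/3) = -285757888/3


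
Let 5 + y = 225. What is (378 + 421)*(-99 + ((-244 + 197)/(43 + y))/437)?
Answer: -9091194584/114931 ≈ -79101.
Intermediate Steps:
y = 220 (y = -5 + 225 = 220)
(378 + 421)*(-99 + ((-244 + 197)/(43 + y))/437) = (378 + 421)*(-99 + ((-244 + 197)/(43 + 220))/437) = 799*(-99 - 47/263*(1/437)) = 799*(-99 - 47*1/263*(1/437)) = 799*(-99 - 47/263*1/437) = 799*(-99 - 47/114931) = 799*(-11378216/114931) = -9091194584/114931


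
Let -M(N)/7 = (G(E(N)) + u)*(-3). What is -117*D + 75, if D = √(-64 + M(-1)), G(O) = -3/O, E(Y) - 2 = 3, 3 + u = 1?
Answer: 75 - 117*I*√2965/5 ≈ 75.0 - 1274.2*I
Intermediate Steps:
u = -2 (u = -3 + 1 = -2)
E(Y) = 5 (E(Y) = 2 + 3 = 5)
M(N) = -273/5 (M(N) = -7*(-3/5 - 2)*(-3) = -7*(-3*⅕ - 2)*(-3) = -7*(-⅗ - 2)*(-3) = -(-91)*(-3)/5 = -7*39/5 = -273/5)
D = I*√2965/5 (D = √(-64 - 273/5) = √(-593/5) = I*√2965/5 ≈ 10.89*I)
-117*D + 75 = -117*I*√2965/5 + 75 = 75 - 117*I*√2965/5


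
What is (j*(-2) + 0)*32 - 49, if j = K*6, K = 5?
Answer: -1969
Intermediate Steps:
j = 30 (j = 5*6 = 30)
(j*(-2) + 0)*32 - 49 = (30*(-2) + 0)*32 - 49 = (-60 + 0)*32 - 49 = -60*32 - 49 = -1920 - 49 = -1969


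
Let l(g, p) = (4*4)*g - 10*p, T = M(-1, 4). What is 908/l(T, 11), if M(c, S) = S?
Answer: -454/23 ≈ -19.739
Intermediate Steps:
T = 4
l(g, p) = -10*p + 16*g (l(g, p) = 16*g - 10*p = -10*p + 16*g)
908/l(T, 11) = 908/(-10*11 + 16*4) = 908/(-110 + 64) = 908/(-46) = 908*(-1/46) = -454/23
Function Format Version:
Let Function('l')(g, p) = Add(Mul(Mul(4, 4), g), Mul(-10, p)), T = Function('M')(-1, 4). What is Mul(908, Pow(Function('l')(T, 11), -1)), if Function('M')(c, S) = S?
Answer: Rational(-454, 23) ≈ -19.739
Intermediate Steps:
T = 4
Function('l')(g, p) = Add(Mul(-10, p), Mul(16, g)) (Function('l')(g, p) = Add(Mul(16, g), Mul(-10, p)) = Add(Mul(-10, p), Mul(16, g)))
Mul(908, Pow(Function('l')(T, 11), -1)) = Mul(908, Pow(Add(Mul(-10, 11), Mul(16, 4)), -1)) = Mul(908, Pow(Add(-110, 64), -1)) = Mul(908, Pow(-46, -1)) = Mul(908, Rational(-1, 46)) = Rational(-454, 23)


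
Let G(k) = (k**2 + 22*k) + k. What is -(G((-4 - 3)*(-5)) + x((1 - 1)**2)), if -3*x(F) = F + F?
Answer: -2030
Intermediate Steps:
x(F) = -2*F/3 (x(F) = -(F + F)/3 = -2*F/3)
G(k) = k**2 + 23*k
-(G((-4 - 3)*(-5)) + x((1 - 1)**2)) = -(((-4 - 3)*(-5))*(23 + (-4 - 3)*(-5)) - 2*(1 - 1)**2/3) = -((-7*(-5))*(23 - 7*(-5)) - 2/3*0**2) = -(35*(23 + 35) - 2/3*0) = -(35*58 + 0) = -(2030 + 0) = -1*2030 = -2030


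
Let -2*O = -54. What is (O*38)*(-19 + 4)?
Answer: -15390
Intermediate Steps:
O = 27 (O = -1/2*(-54) = 27)
(O*38)*(-19 + 4) = (27*38)*(-19 + 4) = 1026*(-15) = -15390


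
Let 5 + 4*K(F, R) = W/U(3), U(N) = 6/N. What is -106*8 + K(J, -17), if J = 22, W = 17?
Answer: -6777/8 ≈ -847.13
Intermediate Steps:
K(F, R) = 7/8 (K(F, R) = -5/4 + (17/((6/3)))/4 = -5/4 + (17/((6*(1/3))))/4 = -5/4 + (17/2)/4 = -5/4 + (17*(1/2))/4 = -5/4 + (1/4)*(17/2) = -5/4 + 17/8 = 7/8)
-106*8 + K(J, -17) = -106*8 + 7/8 = -848 + 7/8 = -6777/8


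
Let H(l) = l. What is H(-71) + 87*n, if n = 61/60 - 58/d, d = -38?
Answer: 57091/380 ≈ 150.24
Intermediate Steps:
n = 2899/1140 (n = 61/60 - 58/(-38) = 61*(1/60) - 58*(-1/38) = 61/60 + 29/19 = 2899/1140 ≈ 2.5430)
H(-71) + 87*n = -71 + 87*(2899/1140) = -71 + 84071/380 = 57091/380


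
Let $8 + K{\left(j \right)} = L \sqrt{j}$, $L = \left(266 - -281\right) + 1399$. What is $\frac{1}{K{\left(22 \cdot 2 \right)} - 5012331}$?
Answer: $- \frac{5012339}{25123375626617} - \frac{3892 \sqrt{11}}{25123375626617} \approx -2.0002 \cdot 10^{-7}$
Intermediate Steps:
$L = 1946$ ($L = \left(266 + 281\right) + 1399 = 547 + 1399 = 1946$)
$K{\left(j \right)} = -8 + 1946 \sqrt{j}$
$\frac{1}{K{\left(22 \cdot 2 \right)} - 5012331} = \frac{1}{\left(-8 + 1946 \sqrt{22 \cdot 2}\right) - 5012331} = \frac{1}{\left(-8 + 1946 \sqrt{44}\right) - 5012331} = \frac{1}{\left(-8 + 1946 \cdot 2 \sqrt{11}\right) - 5012331} = \frac{1}{\left(-8 + 3892 \sqrt{11}\right) - 5012331} = \frac{1}{-5012339 + 3892 \sqrt{11}}$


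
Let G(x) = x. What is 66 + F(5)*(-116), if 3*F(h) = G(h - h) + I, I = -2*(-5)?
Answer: -962/3 ≈ -320.67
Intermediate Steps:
I = 10
F(h) = 10/3 (F(h) = ((h - h) + 10)/3 = (0 + 10)/3 = (⅓)*10 = 10/3)
66 + F(5)*(-116) = 66 + (10/3)*(-116) = 66 - 1160/3 = -962/3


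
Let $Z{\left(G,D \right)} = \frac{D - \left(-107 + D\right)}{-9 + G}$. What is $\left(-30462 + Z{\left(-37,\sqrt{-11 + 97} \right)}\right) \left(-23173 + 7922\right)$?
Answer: $\frac{21372126109}{46} \approx 4.6461 \cdot 10^{8}$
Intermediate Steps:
$Z{\left(G,D \right)} = \frac{107}{-9 + G}$
$\left(-30462 + Z{\left(-37,\sqrt{-11 + 97} \right)}\right) \left(-23173 + 7922\right) = \left(-30462 + \frac{107}{-9 - 37}\right) \left(-23173 + 7922\right) = \left(-30462 + \frac{107}{-46}\right) \left(-15251\right) = \left(-30462 + 107 \left(- \frac{1}{46}\right)\right) \left(-15251\right) = \left(-30462 - \frac{107}{46}\right) \left(-15251\right) = \left(- \frac{1401359}{46}\right) \left(-15251\right) = \frac{21372126109}{46}$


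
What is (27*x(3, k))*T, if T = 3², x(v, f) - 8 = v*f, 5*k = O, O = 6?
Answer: 14094/5 ≈ 2818.8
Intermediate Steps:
k = 6/5 (k = (⅕)*6 = 6/5 ≈ 1.2000)
x(v, f) = 8 + f*v (x(v, f) = 8 + v*f = 8 + f*v)
T = 9
(27*x(3, k))*T = (27*(8 + (6/5)*3))*9 = (27*(8 + 18/5))*9 = (27*(58/5))*9 = (1566/5)*9 = 14094/5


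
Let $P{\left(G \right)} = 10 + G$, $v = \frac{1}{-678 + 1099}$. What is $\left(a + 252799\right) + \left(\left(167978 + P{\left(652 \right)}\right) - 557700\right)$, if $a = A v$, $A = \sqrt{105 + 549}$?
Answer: $-136261 + \frac{\sqrt{654}}{421} \approx -1.3626 \cdot 10^{5}$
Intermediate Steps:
$v = \frac{1}{421} \approx 0.0023753$
$A = \sqrt{654} \approx 25.573$
$a = \frac{\sqrt{654}}{421}$ ($a = \sqrt{654} \cdot \frac{1}{421} = \frac{\sqrt{654}}{421} \approx 0.060744$)
$\left(a + 252799\right) + \left(\left(167978 + P{\left(652 \right)}\right) - 557700\right) = \left(\frac{\sqrt{654}}{421} + 252799\right) + \left(\left(167978 + \left(10 + 652\right)\right) - 557700\right) = \left(252799 + \frac{\sqrt{654}}{421}\right) + \left(\left(167978 + 662\right) - 557700\right) = \left(252799 + \frac{\sqrt{654}}{421}\right) + \left(168640 - 557700\right) = \left(252799 + \frac{\sqrt{654}}{421}\right) - 389060 = -136261 + \frac{\sqrt{654}}{421}$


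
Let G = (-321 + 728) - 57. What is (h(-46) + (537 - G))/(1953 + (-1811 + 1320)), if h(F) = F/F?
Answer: 94/731 ≈ 0.12859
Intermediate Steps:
h(F) = 1
G = 350 (G = 407 - 57 = 350)
(h(-46) + (537 - G))/(1953 + (-1811 + 1320)) = (1 + (537 - 1*350))/(1953 + (-1811 + 1320)) = (1 + (537 - 350))/(1953 - 491) = (1 + 187)/1462 = 188*(1/1462) = 94/731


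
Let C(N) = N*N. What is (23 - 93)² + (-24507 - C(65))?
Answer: -23832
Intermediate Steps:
C(N) = N²
(23 - 93)² + (-24507 - C(65)) = (23 - 93)² + (-24507 - 1*65²) = (-70)² + (-24507 - 1*4225) = 4900 + (-24507 - 4225) = 4900 - 28732 = -23832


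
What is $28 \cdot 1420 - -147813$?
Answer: $187573$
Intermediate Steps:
$28 \cdot 1420 - -147813 = 39760 + \left(-90381 + 238194\right) = 39760 + 147813 = 187573$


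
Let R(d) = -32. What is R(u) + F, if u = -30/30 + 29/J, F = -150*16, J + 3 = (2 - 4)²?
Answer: -2432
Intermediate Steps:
J = 1 (J = -3 + (2 - 4)² = -3 + (-2)² = -3 + 4 = 1)
F = -2400
u = 28 (u = -30/30 + 29/1 = -30*1/30 + 29*1 = -1 + 29 = 28)
R(u) + F = -32 - 2400 = -2432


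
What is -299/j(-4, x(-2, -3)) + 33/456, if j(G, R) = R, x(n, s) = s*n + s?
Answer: -45415/456 ≈ -99.594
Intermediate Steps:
x(n, s) = s + n*s (x(n, s) = n*s + s = s + n*s)
-299/j(-4, x(-2, -3)) + 33/456 = -299*(-1/(3*(1 - 2))) + 33/456 = -299/((-3*(-1))) + 33*(1/456) = -299/3 + 11/152 = -45415/456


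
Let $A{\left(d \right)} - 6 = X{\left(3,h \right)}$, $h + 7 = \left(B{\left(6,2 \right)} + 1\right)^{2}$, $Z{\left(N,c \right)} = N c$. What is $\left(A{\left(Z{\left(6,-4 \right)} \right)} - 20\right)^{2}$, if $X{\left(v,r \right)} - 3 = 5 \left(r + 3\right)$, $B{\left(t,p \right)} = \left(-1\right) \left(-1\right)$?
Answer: $121$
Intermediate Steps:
$B{\left(t,p \right)} = 1$
$h = -3$ ($h = -7 + \left(1 + 1\right)^{2} = -7 + 2^{2} = -7 + 4 = -3$)
$X{\left(v,r \right)} = 18 + 5 r$ ($X{\left(v,r \right)} = 3 + 5 \left(r + 3\right) = 3 + 5 \left(3 + r\right) = 3 + \left(15 + 5 r\right) = 18 + 5 r$)
$A{\left(d \right)} = 9$ ($A{\left(d \right)} = 6 + \left(18 + 5 \left(-3\right)\right) = 6 + \left(18 - 15\right) = 6 + 3 = 9$)
$\left(A{\left(Z{\left(6,-4 \right)} \right)} - 20\right)^{2} = \left(9 - 20\right)^{2} = \left(-11\right)^{2} = 121$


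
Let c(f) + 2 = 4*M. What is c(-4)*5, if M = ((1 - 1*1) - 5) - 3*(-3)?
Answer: 70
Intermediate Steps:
M = 4 (M = ((1 - 1) - 5) + 9 = (0 - 5) + 9 = -5 + 9 = 4)
c(f) = 14 (c(f) = -2 + 4*4 = -2 + 16 = 14)
c(-4)*5 = 14*5 = 70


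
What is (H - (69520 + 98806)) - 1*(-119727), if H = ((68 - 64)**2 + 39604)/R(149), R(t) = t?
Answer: -7201631/149 ≈ -48333.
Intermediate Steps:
H = 39620/149 (H = ((68 - 64)**2 + 39604)/149 = (4**2 + 39604)*(1/149) = (16 + 39604)*(1/149) = 39620*(1/149) = 39620/149 ≈ 265.91)
(H - (69520 + 98806)) - 1*(-119727) = (39620/149 - (69520 + 98806)) - 1*(-119727) = (39620/149 - 1*168326) + 119727 = (39620/149 - 168326) + 119727 = -25040954/149 + 119727 = -7201631/149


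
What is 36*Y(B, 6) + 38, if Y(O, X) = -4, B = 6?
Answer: -106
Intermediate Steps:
36*Y(B, 6) + 38 = 36*(-4) + 38 = -144 + 38 = -106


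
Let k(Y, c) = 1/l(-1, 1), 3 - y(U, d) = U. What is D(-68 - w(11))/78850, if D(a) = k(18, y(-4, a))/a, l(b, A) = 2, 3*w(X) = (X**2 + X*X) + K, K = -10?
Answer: -3/68757200 ≈ -4.3632e-8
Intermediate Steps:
w(X) = -10/3 + 2*X**2/3 (w(X) = ((X**2 + X*X) - 10)/3 = ((X**2 + X**2) - 10)/3 = (2*X**2 - 10)/3 = (-10 + 2*X**2)/3 = -10/3 + 2*X**2/3)
y(U, d) = 3 - U
k(Y, c) = 1/2
D(a) = 1/(2*a)
D(-68 - w(11))/78850 = (1/(2*(-68 - (-10/3 + (2/3)*11**2))))/78850 = (1/(2*(-68 - (-10/3 + (2/3)*121))))*(1/78850) = (1/(2*(-68 - (-10/3 + 242/3))))*(1/78850) = (1/(2*(-68 - 1*232/3)))*(1/78850) = (1/(2*(-68 - 232/3)))*(1/78850) = (1/(2*(-436/3)))*(1/78850) = ((1/2)*(-3/436))*(1/78850) = -3/872*1/78850 = -3/68757200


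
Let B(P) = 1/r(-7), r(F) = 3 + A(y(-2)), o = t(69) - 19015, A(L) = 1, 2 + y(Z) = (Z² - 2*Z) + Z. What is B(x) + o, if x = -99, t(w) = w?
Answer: -75783/4 ≈ -18946.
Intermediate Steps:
y(Z) = -2 + Z² - Z (y(Z) = -2 + ((Z² - 2*Z) + Z) = -2 + (Z² - Z) = -2 + Z² - Z)
o = -18946 (o = 69 - 19015 = -18946)
r(F) = 4 (r(F) = 3 + 1 = 4)
B(P) = ¼ (B(P) = 1/4 = ¼)
B(x) + o = ¼ - 18946 = -75783/4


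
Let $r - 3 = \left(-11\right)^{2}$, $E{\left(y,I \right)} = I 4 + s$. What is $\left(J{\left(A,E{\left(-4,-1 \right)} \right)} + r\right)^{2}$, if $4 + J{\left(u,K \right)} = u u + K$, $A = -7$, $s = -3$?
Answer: $26244$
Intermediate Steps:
$E{\left(y,I \right)} = -3 + 4 I$ ($E{\left(y,I \right)} = I 4 - 3 = 4 I - 3 = -3 + 4 I$)
$J{\left(u,K \right)} = -4 + K + u^{2}$ ($J{\left(u,K \right)} = -4 + \left(u u + K\right) = -4 + \left(u^{2} + K\right) = -4 + \left(K + u^{2}\right) = -4 + K + u^{2}$)
$r = 124$ ($r = 3 + \left(-11\right)^{2} = 3 + 121 = 124$)
$\left(J{\left(A,E{\left(-4,-1 \right)} \right)} + r\right)^{2} = \left(\left(-4 + \left(-3 + 4 \left(-1\right)\right) + \left(-7\right)^{2}\right) + 124\right)^{2} = \left(\left(-4 - 7 + 49\right) + 124\right)^{2} = \left(38 + 124\right)^{2} = 162^{2} = 26244$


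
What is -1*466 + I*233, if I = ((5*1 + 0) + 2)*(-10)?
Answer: -16776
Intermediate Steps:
I = -70 (I = ((5 + 0) + 2)*(-10) = (5 + 2)*(-10) = 7*(-10) = -70)
-1*466 + I*233 = -1*466 - 70*233 = -466 - 16310 = -16776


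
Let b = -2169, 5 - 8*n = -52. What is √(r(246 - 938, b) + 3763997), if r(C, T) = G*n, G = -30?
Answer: √15055133/2 ≈ 1940.0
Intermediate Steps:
n = 57/8 (n = 5/8 - ⅛*(-52) = 5/8 + 13/2 = 57/8 ≈ 7.1250)
r(C, T) = -855/4 (r(C, T) = -30*57/8 = -855/4)
√(r(246 - 938, b) + 3763997) = √(-855/4 + 3763997) = √(15055133/4) = √15055133/2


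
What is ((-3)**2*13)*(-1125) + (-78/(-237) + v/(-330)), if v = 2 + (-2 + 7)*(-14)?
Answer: -1715724899/13035 ≈ -1.3162e+5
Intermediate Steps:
v = -68 (v = 2 + 5*(-14) = 2 - 70 = -68)
((-3)**2*13)*(-1125) + (-78/(-237) + v/(-330)) = ((-3)**2*13)*(-1125) + (-78/(-237) - 68/(-330)) = (9*13)*(-1125) + (-78*(-1/237) - 68*(-1/330)) = 117*(-1125) + (26/79 + 34/165) = -131625 + 6976/13035 = -1715724899/13035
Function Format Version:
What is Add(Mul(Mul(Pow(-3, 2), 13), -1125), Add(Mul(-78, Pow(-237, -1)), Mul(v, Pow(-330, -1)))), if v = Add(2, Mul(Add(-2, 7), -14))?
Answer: Rational(-1715724899, 13035) ≈ -1.3162e+5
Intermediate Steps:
v = -68 (v = Add(2, Mul(5, -14)) = Add(2, -70) = -68)
Add(Mul(Mul(Pow(-3, 2), 13), -1125), Add(Mul(-78, Pow(-237, -1)), Mul(v, Pow(-330, -1)))) = Add(Mul(Mul(Pow(-3, 2), 13), -1125), Add(Mul(-78, Pow(-237, -1)), Mul(-68, Pow(-330, -1)))) = Add(Mul(Mul(9, 13), -1125), Add(Mul(-78, Rational(-1, 237)), Mul(-68, Rational(-1, 330)))) = Add(Mul(117, -1125), Add(Rational(26, 79), Rational(34, 165))) = Add(-131625, Rational(6976, 13035)) = Rational(-1715724899, 13035)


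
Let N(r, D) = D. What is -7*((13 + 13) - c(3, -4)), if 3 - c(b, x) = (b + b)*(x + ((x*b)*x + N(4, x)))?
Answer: -1841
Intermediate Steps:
c(b, x) = 3 - 2*b*(2*x + b*x**2) (c(b, x) = 3 - (b + b)*(x + ((x*b)*x + x)) = 3 - 2*b*(x + ((b*x)*x + x)) = 3 - 2*b*(x + (b*x**2 + x)) = 3 - 2*b*(x + (x + b*x**2)) = 3 - 2*b*(2*x + b*x**2))
-7*((13 + 13) - c(3, -4)) = -7*((13 + 13) - (3 - 4*3*(-4) - 2*3**2*(-4)**2)) = -7*(26 - (3 + 48 - 2*9*16)) = -7*(26 - (3 + 48 - 288)) = -7*(26 - 1*(-237)) = -7*(26 + 237) = -7*263 = -1841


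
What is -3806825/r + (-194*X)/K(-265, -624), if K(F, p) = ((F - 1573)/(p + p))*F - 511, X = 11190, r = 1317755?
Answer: 356582379174005/148220818849 ≈ 2405.8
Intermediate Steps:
K(F, p) = -511 + F*(-1573 + F)/(2*p) (K(F, p) = ((-1573 + F)/((2*p)))*F - 511 = ((-1573 + F)*(1/(2*p)))*F - 511 = ((-1573 + F)/(2*p))*F - 511 = F*(-1573 + F)/(2*p) - 511 = -511 + F*(-1573 + F)/(2*p))
-3806825/r + (-194*X)/K(-265, -624) = -3806825/1317755 + (-194*11190)/(((½)*((-265)² - 1573*(-265) - 1022*(-624))/(-624))) = -3806825*1/1317755 - 2170860*(-1248/(70225 + 416845 + 637728)) = -761365/263551 - 2170860/((½)*(-1/624)*1124798) = -761365/263551 - 2170860/(-562399/624) = -761365/263551 - 2170860*(-624/562399) = -761365/263551 + 1354616640/562399 = 356582379174005/148220818849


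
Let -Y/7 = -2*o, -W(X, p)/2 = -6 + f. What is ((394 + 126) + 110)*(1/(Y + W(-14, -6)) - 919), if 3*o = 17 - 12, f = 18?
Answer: -579915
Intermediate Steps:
o = 5/3 (o = (17 - 12)/3 = (1/3)*5 = 5/3 ≈ 1.6667)
W(X, p) = -24 (W(X, p) = -2*(-6 + 18) = -2*12 = -24)
Y = 70/3 (Y = -(-14)*5/3 = -7*(-10/3) = 70/3 ≈ 23.333)
((394 + 126) + 110)*(1/(Y + W(-14, -6)) - 919) = ((394 + 126) + 110)*(1/(70/3 - 24) - 919) = (520 + 110)*(1/(-2/3) - 919) = 630*(-3/2 - 919) = 630*(-1841/2) = -579915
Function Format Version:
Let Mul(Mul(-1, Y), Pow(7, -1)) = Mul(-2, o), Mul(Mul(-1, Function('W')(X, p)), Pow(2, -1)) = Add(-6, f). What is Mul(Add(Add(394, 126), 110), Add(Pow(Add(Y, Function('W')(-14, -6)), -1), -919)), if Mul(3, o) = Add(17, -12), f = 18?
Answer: -579915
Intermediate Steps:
o = Rational(5, 3) (o = Mul(Rational(1, 3), Add(17, -12)) = Mul(Rational(1, 3), 5) = Rational(5, 3) ≈ 1.6667)
Function('W')(X, p) = -24 (Function('W')(X, p) = Mul(-2, Add(-6, 18)) = Mul(-2, 12) = -24)
Y = Rational(70, 3) (Y = Mul(-7, Mul(-2, Rational(5, 3))) = Mul(-7, Rational(-10, 3)) = Rational(70, 3) ≈ 23.333)
Mul(Add(Add(394, 126), 110), Add(Pow(Add(Y, Function('W')(-14, -6)), -1), -919)) = Mul(Add(Add(394, 126), 110), Add(Pow(Add(Rational(70, 3), -24), -1), -919)) = Mul(Add(520, 110), Add(Pow(Rational(-2, 3), -1), -919)) = Mul(630, Add(Rational(-3, 2), -919)) = Mul(630, Rational(-1841, 2)) = -579915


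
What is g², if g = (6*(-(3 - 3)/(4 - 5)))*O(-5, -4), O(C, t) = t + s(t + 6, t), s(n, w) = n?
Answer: 0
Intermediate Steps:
O(C, t) = 6 + 2*t (O(C, t) = t + (t + 6) = t + (6 + t) = 6 + 2*t)
g = 0 (g = (6*(-(3 - 3)/(4 - 5)))*(6 + 2*(-4)) = (6*(-0/(-1)))*(6 - 8) = (6*(-0*(-1)))*(-2) = (6*(-1*0))*(-2) = (6*0)*(-2) = 0*(-2) = 0)
g² = 0² = 0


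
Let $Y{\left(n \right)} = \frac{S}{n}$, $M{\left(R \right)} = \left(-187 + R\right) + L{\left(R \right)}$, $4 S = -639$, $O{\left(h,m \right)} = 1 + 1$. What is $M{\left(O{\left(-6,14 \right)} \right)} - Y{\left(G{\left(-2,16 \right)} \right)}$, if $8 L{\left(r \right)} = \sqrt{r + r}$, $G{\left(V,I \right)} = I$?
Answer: $- \frac{11185}{64} \approx -174.77$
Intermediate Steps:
$O{\left(h,m \right)} = 2$
$S = - \frac{639}{4}$ ($S = \frac{1}{4} \left(-639\right) = - \frac{639}{4} \approx -159.75$)
$L{\left(r \right)} = \frac{\sqrt{2} \sqrt{r}}{8}$ ($L{\left(r \right)} = \frac{\sqrt{r + r}}{8} = \frac{\sqrt{2 r}}{8} = \frac{\sqrt{2} \sqrt{r}}{8}$)
$M{\left(R \right)} = -187 + R + \frac{\sqrt{2} \sqrt{R}}{8}$ ($M{\left(R \right)} = \left(-187 + R\right) + \frac{\sqrt{2} \sqrt{R}}{8} = -187 + R + \frac{\sqrt{2} \sqrt{R}}{8}$)
$Y{\left(n \right)} = - \frac{639}{4 n}$
$M{\left(O{\left(-6,14 \right)} \right)} - Y{\left(G{\left(-2,16 \right)} \right)} = \left(-187 + 2 + \frac{\sqrt{2} \sqrt{2}}{8}\right) - - \frac{639}{4 \cdot 16} = \left(-187 + 2 + \frac{1}{4}\right) - \left(- \frac{639}{4}\right) \frac{1}{16} = - \frac{739}{4} - - \frac{639}{64} = - \frac{739}{4} + \frac{639}{64} = - \frac{11185}{64}$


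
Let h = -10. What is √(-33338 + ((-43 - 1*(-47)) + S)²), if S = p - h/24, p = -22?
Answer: I*√4756151/12 ≈ 181.74*I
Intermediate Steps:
S = -259/12 (S = -22 - (-10)/24 = -22 - 1*(-5/12) = -22 + 5/12 = -259/12 ≈ -21.583)
√(-33338 + ((-43 - 1*(-47)) + S)²) = √(-33338 + ((-43 - 1*(-47)) - 259/12)²) = √(-33338 + ((-43 + 47) - 259/12)²) = √(-33338 + (4 - 259/12)²) = √(-33338 + (-211/12)²) = √(-33338 + 44521/144) = √(-4756151/144) = I*√4756151/12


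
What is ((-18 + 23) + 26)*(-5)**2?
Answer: 775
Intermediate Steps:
((-18 + 23) + 26)*(-5)**2 = (5 + 26)*25 = 31*25 = 775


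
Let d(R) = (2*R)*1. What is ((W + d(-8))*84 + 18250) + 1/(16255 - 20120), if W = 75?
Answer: 89691189/3865 ≈ 23206.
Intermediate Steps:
d(R) = 2*R
((W + d(-8))*84 + 18250) + 1/(16255 - 20120) = ((75 + 2*(-8))*84 + 18250) + 1/(16255 - 20120) = ((75 - 16)*84 + 18250) + 1/(-3865) = (59*84 + 18250) - 1/3865 = (4956 + 18250) - 1/3865 = 23206 - 1/3865 = 89691189/3865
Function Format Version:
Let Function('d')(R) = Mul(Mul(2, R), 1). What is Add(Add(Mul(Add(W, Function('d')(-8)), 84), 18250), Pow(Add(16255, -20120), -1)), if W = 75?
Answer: Rational(89691189, 3865) ≈ 23206.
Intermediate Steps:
Function('d')(R) = Mul(2, R)
Add(Add(Mul(Add(W, Function('d')(-8)), 84), 18250), Pow(Add(16255, -20120), -1)) = Add(Add(Mul(Add(75, Mul(2, -8)), 84), 18250), Pow(Add(16255, -20120), -1)) = Add(Add(Mul(Add(75, -16), 84), 18250), Pow(-3865, -1)) = Add(Add(Mul(59, 84), 18250), Rational(-1, 3865)) = Add(Add(4956, 18250), Rational(-1, 3865)) = Add(23206, Rational(-1, 3865)) = Rational(89691189, 3865)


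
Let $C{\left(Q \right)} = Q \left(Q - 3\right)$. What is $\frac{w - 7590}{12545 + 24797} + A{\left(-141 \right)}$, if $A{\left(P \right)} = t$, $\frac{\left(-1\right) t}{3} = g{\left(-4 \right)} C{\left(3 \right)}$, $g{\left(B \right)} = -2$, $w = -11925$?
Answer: $- \frac{19515}{37342} \approx -0.5226$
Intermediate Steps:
$C{\left(Q \right)} = Q \left(-3 + Q\right)$
$t = 0$ ($t = - 3 \left(- 2 \cdot 3 \left(-3 + 3\right)\right) = - 3 \left(- 2 \cdot 3 \cdot 0\right) = - 3 \left(\left(-2\right) 0\right) = \left(-3\right) 0 = 0$)
$A{\left(P \right)} = 0$
$\frac{w - 7590}{12545 + 24797} + A{\left(-141 \right)} = \frac{-11925 - 7590}{12545 + 24797} + 0 = - \frac{19515}{37342} + 0 = - \frac{19515}{37342}$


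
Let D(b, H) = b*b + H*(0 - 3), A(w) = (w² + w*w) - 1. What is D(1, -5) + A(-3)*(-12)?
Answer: -188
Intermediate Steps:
A(w) = -1 + 2*w² (A(w) = (w² + w²) - 1 = 2*w² - 1 = -1 + 2*w²)
D(b, H) = b² - 3*H (D(b, H) = b² + H*(-3) = b² - 3*H)
D(1, -5) + A(-3)*(-12) = (1² - 3*(-5)) + (-1 + 2*(-3)²)*(-12) = (1 + 15) + (-1 + 2*9)*(-12) = 16 + (-1 + 18)*(-12) = 16 + 17*(-12) = 16 - 204 = -188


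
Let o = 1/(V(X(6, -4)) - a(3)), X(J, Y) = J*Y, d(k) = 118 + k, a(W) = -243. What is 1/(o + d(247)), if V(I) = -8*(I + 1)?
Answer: 427/155856 ≈ 0.0027397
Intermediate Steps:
V(I) = -8 - 8*I (V(I) = -8*(1 + I) = -8 - 8*I)
o = 1/427 (o = 1/((-8 - 48*(-4)) - 1*(-243)) = 1/((-8 - 8*(-24)) + 243) = 1/((-8 + 192) + 243) = 1/(184 + 243) = 1/427 ≈ 0.0023419)
1/(o + d(247)) = 1/(1/427 + (118 + 247)) = 1/(1/427 + 365) = 1/(155856/427) = 427/155856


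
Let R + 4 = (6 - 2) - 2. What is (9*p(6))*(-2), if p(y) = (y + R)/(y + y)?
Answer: -6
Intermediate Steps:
R = -2 (R = -4 + ((6 - 2) - 2) = -4 + (4 - 2) = -4 + 2 = -2)
p(y) = (-2 + y)/(2*y) (p(y) = (y - 2)/(y + y) = (-2 + y)/((2*y)) = (-2 + y)*(1/(2*y)) = (-2 + y)/(2*y))
(9*p(6))*(-2) = (9*((½)*(-2 + 6)/6))*(-2) = (9*((½)*(⅙)*4))*(-2) = (9*(⅓))*(-2) = 3*(-2) = -6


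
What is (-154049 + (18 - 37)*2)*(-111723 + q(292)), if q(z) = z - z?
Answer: 17215061901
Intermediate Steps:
q(z) = 0
(-154049 + (18 - 37)*2)*(-111723 + q(292)) = (-154049 + (18 - 37)*2)*(-111723 + 0) = (-154049 - 19*2)*(-111723) = (-154049 - 38)*(-111723) = -154087*(-111723) = 17215061901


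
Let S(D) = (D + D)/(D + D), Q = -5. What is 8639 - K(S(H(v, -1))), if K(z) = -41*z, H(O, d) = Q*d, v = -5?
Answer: 8680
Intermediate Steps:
H(O, d) = -5*d
S(D) = 1 (S(D) = (2*D)/((2*D)) = (2*D)*(1/(2*D)) = 1)
8639 - K(S(H(v, -1))) = 8639 - (-41) = 8639 - 1*(-41) = 8639 + 41 = 8680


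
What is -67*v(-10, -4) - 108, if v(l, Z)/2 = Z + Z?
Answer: 964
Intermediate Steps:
v(l, Z) = 4*Z (v(l, Z) = 2*(Z + Z) = 2*(2*Z) = 4*Z)
-67*v(-10, -4) - 108 = -268*(-4) - 108 = -67*(-16) - 108 = 1072 - 108 = 964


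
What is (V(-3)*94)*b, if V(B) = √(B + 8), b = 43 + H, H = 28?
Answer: 6674*√5 ≈ 14924.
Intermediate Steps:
b = 71 (b = 43 + 28 = 71)
V(B) = √(8 + B)
(V(-3)*94)*b = (√(8 - 3)*94)*71 = (√5*94)*71 = (94*√5)*71 = 6674*√5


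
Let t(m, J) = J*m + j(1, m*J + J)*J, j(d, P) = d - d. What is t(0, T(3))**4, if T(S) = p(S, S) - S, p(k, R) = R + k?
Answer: 0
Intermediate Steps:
j(d, P) = 0
T(S) = S (T(S) = (S + S) - S = 2*S - S = S)
t(m, J) = J*m (t(m, J) = J*m + 0*J = J*m + 0 = J*m)
t(0, T(3))**4 = (3*0)**4 = 0**4 = 0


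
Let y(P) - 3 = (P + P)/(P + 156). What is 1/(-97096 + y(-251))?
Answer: -95/9223333 ≈ -1.0300e-5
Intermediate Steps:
y(P) = 3 + 2*P/(156 + P) (y(P) = 3 + (P + P)/(P + 156) = 3 + (2*P)/(156 + P) = 3 + 2*P/(156 + P))
1/(-97096 + y(-251)) = 1/(-97096 + (468 + 5*(-251))/(156 - 251)) = 1/(-97096 + (468 - 1255)/(-95)) = 1/(-97096 - 1/95*(-787)) = 1/(-97096 + 787/95) = 1/(-9223333/95) = -95/9223333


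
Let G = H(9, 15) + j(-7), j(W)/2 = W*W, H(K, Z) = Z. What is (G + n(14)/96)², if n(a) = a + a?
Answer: 7392961/576 ≈ 12835.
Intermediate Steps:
j(W) = 2*W² (j(W) = 2*(W*W) = 2*W²)
G = 113 (G = 15 + 2*(-7)² = 15 + 2*49 = 15 + 98 = 113)
n(a) = 2*a
(G + n(14)/96)² = (113 + (2*14)/96)² = (113 + 28*(1/96))² = (113 + 7/24)² = (2719/24)² = 7392961/576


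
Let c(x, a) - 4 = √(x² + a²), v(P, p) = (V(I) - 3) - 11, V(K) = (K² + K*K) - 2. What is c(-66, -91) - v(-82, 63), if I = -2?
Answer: 12 + √12637 ≈ 124.41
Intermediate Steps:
V(K) = -2 + 2*K² (V(K) = (K² + K²) - 2 = 2*K² - 2 = -2 + 2*K²)
v(P, p) = -8 (v(P, p) = ((-2 + 2*(-2)²) - 3) - 11 = ((-2 + 2*4) - 3) - 11 = ((-2 + 8) - 3) - 11 = (6 - 3) - 11 = 3 - 11 = -8)
c(x, a) = 4 + √(a² + x²) (c(x, a) = 4 + √(x² + a²) = 4 + √(a² + x²))
c(-66, -91) - v(-82, 63) = (4 + √((-91)² + (-66)²)) - 1*(-8) = (4 + √(8281 + 4356)) + 8 = (4 + √12637) + 8 = 12 + √12637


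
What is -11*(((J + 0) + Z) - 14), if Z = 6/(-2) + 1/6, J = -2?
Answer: 1243/6 ≈ 207.17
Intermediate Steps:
Z = -17/6 (Z = 6*(-½) + 1*(⅙) = -3 + ⅙ = -17/6 ≈ -2.8333)
-11*(((J + 0) + Z) - 14) = -11*(((-2 + 0) - 17/6) - 14) = -11*((-2 - 17/6) - 14) = -11*(-29/6 - 14) = -11*(-113/6) = 1243/6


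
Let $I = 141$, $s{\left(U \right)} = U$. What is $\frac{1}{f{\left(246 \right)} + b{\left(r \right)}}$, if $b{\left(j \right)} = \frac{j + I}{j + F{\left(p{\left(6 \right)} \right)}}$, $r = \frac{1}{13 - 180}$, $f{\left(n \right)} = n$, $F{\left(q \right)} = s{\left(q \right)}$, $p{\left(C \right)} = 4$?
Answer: $\frac{667}{187628} \approx 0.0035549$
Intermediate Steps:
$F{\left(q \right)} = q$
$r = - \frac{1}{167}$ ($r = \frac{1}{-167} = - \frac{1}{167} \approx -0.005988$)
$b{\left(j \right)} = \frac{141 + j}{4 + j}$ ($b{\left(j \right)} = \frac{j + 141}{j + 4} = \frac{141 + j}{4 + j}$)
$\frac{1}{f{\left(246 \right)} + b{\left(r \right)}} = \frac{1}{246 + \frac{141 - \frac{1}{167}}{4 - \frac{1}{167}}} = \frac{1}{246 + \frac{1}{\frac{667}{167}} \cdot \frac{23546}{167}} = \frac{1}{246 + \frac{167}{667} \cdot \frac{23546}{167}} = \frac{1}{246 + \frac{23546}{667}} = \frac{1}{\frac{187628}{667}} = \frac{667}{187628}$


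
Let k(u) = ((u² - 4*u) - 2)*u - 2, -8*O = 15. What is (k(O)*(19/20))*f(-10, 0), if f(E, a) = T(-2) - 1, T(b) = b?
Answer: 551703/10240 ≈ 53.877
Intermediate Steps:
O = -15/8 (O = -⅛*15 = -15/8 ≈ -1.8750)
k(u) = -2 + u*(-2 + u² - 4*u) (k(u) = (-2 + u² - 4*u)*u - 2 = u*(-2 + u² - 4*u) - 2 = -2 + u*(-2 + u² - 4*u))
f(E, a) = -3 (f(E, a) = -2 - 1 = -3)
(k(O)*(19/20))*f(-10, 0) = ((-2 + (-15/8)³ - 4*(-15/8)² - 2*(-15/8))*(19/20))*(-3) = ((-2 - 3375/512 - 4*225/64 + 15/4)*(19*(1/20)))*(-3) = ((-2 - 3375/512 - 225/16 + 15/4)*(19/20))*(-3) = -9679/512*19/20*(-3) = -183901/10240*(-3) = 551703/10240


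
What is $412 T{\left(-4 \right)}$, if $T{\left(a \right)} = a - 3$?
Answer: $-2884$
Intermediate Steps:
$T{\left(a \right)} = -3 + a$
$412 T{\left(-4 \right)} = 412 \left(-3 - 4\right) = 412 \left(-7\right) = -2884$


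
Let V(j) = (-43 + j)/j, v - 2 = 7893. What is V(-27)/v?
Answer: 14/42633 ≈ 0.00032838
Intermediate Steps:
v = 7895 (v = 2 + 7893 = 7895)
V(j) = (-43 + j)/j
V(-27)/v = ((-43 - 27)/(-27))/7895 = -1/27*(-70)*(1/7895) = (70/27)*(1/7895) = 14/42633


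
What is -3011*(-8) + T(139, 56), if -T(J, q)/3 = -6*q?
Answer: 25096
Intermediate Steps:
T(J, q) = 18*q (T(J, q) = -(-18)*q = 18*q)
-3011*(-8) + T(139, 56) = -3011*(-8) + 18*56 = 24088 + 1008 = 25096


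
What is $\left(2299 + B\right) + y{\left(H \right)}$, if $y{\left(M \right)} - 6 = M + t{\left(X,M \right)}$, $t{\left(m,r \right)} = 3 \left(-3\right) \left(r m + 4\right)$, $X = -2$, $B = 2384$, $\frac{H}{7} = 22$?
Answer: $7579$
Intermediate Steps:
$H = 154$ ($H = 7 \cdot 22 = 154$)
$t{\left(m,r \right)} = -36 - 9 m r$ ($t{\left(m,r \right)} = - 9 \left(m r + 4\right) = - 9 \left(4 + m r\right) = -36 - 9 m r$)
$y{\left(M \right)} = -30 + 19 M$ ($y{\left(M \right)} = 6 + \left(M - \left(36 - 18 M\right)\right) = 6 + \left(M + \left(-36 + 18 M\right)\right) = 6 + \left(-36 + 19 M\right) = -30 + 19 M$)
$\left(2299 + B\right) + y{\left(H \right)} = \left(2299 + 2384\right) + \left(-30 + 19 \cdot 154\right) = 4683 + \left(-30 + 2926\right) = 4683 + 2896 = 7579$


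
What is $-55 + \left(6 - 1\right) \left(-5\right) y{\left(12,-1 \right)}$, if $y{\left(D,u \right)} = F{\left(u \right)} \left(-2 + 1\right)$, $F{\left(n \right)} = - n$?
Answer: $-30$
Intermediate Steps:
$y{\left(D,u \right)} = u$ ($y{\left(D,u \right)} = - u \left(-2 + 1\right) = - u \left(-1\right) = u$)
$-55 + \left(6 - 1\right) \left(-5\right) y{\left(12,-1 \right)} = -55 + \left(6 - 1\right) \left(-5\right) \left(-1\right) = -55 + 5 \left(-5\right) \left(-1\right) = -55 - -25 = -55 + 25 = -30$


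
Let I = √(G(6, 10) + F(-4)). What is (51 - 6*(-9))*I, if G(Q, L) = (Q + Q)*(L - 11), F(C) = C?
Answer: 420*I ≈ 420.0*I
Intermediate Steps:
G(Q, L) = 2*Q*(-11 + L) (G(Q, L) = (2*Q)*(-11 + L) = 2*Q*(-11 + L))
I = 4*I (I = √(2*6*(-11 + 10) - 4) = √(2*6*(-1) - 4) = √(-12 - 4) = √(-16) = 4*I ≈ 4.0*I)
(51 - 6*(-9))*I = (51 - 6*(-9))*(4*I) = (51 - 1*(-54))*(4*I) = (51 + 54)*(4*I) = 105*(4*I) = 420*I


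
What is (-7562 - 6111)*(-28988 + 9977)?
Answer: 259937403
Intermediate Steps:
(-7562 - 6111)*(-28988 + 9977) = -13673*(-19011) = 259937403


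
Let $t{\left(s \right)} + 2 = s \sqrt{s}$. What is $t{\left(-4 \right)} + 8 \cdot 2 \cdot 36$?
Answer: $574 - 8 i \approx 574.0 - 8.0 i$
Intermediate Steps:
$t{\left(s \right)} = -2 + s^{\frac{3}{2}}$ ($t{\left(s \right)} = -2 + s \sqrt{s} = -2 + s^{\frac{3}{2}}$)
$t{\left(-4 \right)} + 8 \cdot 2 \cdot 36 = \left(-2 + \left(-4\right)^{\frac{3}{2}}\right) + 8 \cdot 2 \cdot 36 = \left(-2 - 8 i\right) + 16 \cdot 36 = \left(-2 - 8 i\right) + 576 = 574 - 8 i$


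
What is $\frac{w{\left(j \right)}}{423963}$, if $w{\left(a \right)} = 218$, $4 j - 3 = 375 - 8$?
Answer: $\frac{218}{423963} \approx 0.0005142$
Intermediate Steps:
$j = \frac{185}{2}$ ($j = \frac{3}{4} + \frac{375 - 8}{4} = \frac{3}{4} + \frac{1}{4} \cdot 367 = \frac{3}{4} + \frac{367}{4} = \frac{185}{2} \approx 92.5$)
$\frac{w{\left(j \right)}}{423963} = \frac{218}{423963}$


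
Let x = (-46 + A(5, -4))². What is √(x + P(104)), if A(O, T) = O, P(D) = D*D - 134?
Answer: √12363 ≈ 111.19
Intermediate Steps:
P(D) = -134 + D² (P(D) = D² - 134 = -134 + D²)
x = 1681 (x = (-46 + 5)² = (-41)² = 1681)
√(x + P(104)) = √(1681 + (-134 + 104²)) = √(1681 + (-134 + 10816)) = √(1681 + 10682) = √12363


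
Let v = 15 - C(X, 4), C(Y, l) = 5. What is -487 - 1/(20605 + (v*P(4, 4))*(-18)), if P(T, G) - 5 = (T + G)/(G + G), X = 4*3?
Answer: -9508676/19525 ≈ -487.00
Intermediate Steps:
X = 12
P(T, G) = 5 + (G + T)/(2*G) (P(T, G) = 5 + (T + G)/(G + G) = 5 + (G + T)/((2*G)) = 5 + (G + T)*(1/(2*G)) = 5 + (G + T)/(2*G))
v = 10 (v = 15 - 1*5 = 15 - 5 = 10)
-487 - 1/(20605 + (v*P(4, 4))*(-18)) = -487 - 1/(20605 + (10*((½)*(4 + 11*4)/4))*(-18)) = -487 - 1/(20605 + (10*((½)*(¼)*(4 + 44)))*(-18)) = -487 - 1/(20605 + (10*((½)*(¼)*48))*(-18)) = -487 - 1/(20605 + (10*6)*(-18)) = -487 - 1/(20605 + 60*(-18)) = -487 - 1/(20605 - 1080) = -487 - 1/19525 = -9508676/19525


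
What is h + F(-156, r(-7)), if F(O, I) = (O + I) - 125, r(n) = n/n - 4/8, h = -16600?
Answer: -33761/2 ≈ -16881.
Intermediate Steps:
r(n) = ½ (r(n) = 1 - 4*⅛ = 1 - ½ = ½)
F(O, I) = -125 + I + O (F(O, I) = (I + O) - 125 = -125 + I + O)
h + F(-156, r(-7)) = -16600 + (-125 + ½ - 156) = -16600 - 561/2 = -33761/2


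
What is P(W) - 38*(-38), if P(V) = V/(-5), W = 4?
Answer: 7216/5 ≈ 1443.2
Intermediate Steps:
P(V) = -V/5 (P(V) = V*(-⅕) = -V/5)
P(W) - 38*(-38) = -⅕*4 - 38*(-38) = -⅘ + 1444 = 7216/5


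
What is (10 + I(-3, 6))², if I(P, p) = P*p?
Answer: 64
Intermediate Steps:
(10 + I(-3, 6))² = (10 - 3*6)² = (10 - 18)² = (-8)² = 64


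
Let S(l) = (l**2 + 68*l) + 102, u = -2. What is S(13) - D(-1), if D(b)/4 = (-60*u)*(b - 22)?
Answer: 12195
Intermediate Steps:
S(l) = 102 + l**2 + 68*l
D(b) = -10560 + 480*b (D(b) = 4*((-60*(-2))*(b - 22)) = 4*(120*(-22 + b)) = 4*(-2640 + 120*b) = -10560 + 480*b)
S(13) - D(-1) = (102 + 13**2 + 68*13) - (-10560 + 480*(-1)) = (102 + 169 + 884) - (-10560 - 480) = 1155 - 1*(-11040) = 1155 + 11040 = 12195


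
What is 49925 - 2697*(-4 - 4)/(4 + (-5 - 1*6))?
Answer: 327899/7 ≈ 46843.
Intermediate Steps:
49925 - 2697*(-4 - 4)/(4 + (-5 - 1*6)) = 49925 - (-21576)/(4 + (-5 - 6)) = 49925 - (-21576)/(4 - 11) = 49925 - (-21576)/(-7) = 49925 - (-21576)*(-1)/7 = 49925 - 2697*8/7 = 49925 - 21576/7 = 327899/7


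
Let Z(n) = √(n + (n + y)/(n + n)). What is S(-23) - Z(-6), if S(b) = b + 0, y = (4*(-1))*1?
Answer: -23 - I*√186/6 ≈ -23.0 - 2.273*I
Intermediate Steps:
y = -4 (y = -4*1 = -4)
S(b) = b
Z(n) = √(n + (-4 + n)/(2*n)) (Z(n) = √(n + (n - 4)/(n + n)) = √(n + (-4 + n)/((2*n))) = √(n + (-4 + n)*(1/(2*n))) = √(n + (-4 + n)/(2*n)))
S(-23) - Z(-6) = -23 - √(2 - 8/(-6) + 4*(-6))/2 = -23 - √(2 - 8*(-⅙) - 24)/2 = -23 - √(2 + 4/3 - 24)/2 = -23 - √(-62/3)/2 = -23 - I*√186/3/2 = -23 - I*√186/6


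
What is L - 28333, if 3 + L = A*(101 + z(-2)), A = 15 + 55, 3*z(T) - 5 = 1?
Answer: -21126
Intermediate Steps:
z(T) = 2 (z(T) = 5/3 + (1/3)*1 = 5/3 + 1/3 = 2)
A = 70
L = 7207 (L = -3 + 70*(101 + 2) = -3 + 70*103 = -3 + 7210 = 7207)
L - 28333 = 7207 - 28333 = -21126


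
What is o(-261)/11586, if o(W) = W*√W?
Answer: -261*I*√29/3862 ≈ -0.36394*I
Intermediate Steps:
o(W) = W^(3/2)
o(-261)/11586 = (-261)^(3/2)/11586 = -783*I*√29*(1/11586) = -261*I*√29/3862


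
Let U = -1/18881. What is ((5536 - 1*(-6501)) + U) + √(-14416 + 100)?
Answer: 227270596/18881 + 2*I*√3579 ≈ 12037.0 + 119.65*I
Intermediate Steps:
U = -1/18881 (U = -1*1/18881 = -1/18881 ≈ -5.2963e-5)
((5536 - 1*(-6501)) + U) + √(-14416 + 100) = ((5536 - 1*(-6501)) - 1/18881) + √(-14416 + 100) = ((5536 + 6501) - 1/18881) + √(-14316) = (12037 - 1/18881) + 2*I*√3579 = 227270596/18881 + 2*I*√3579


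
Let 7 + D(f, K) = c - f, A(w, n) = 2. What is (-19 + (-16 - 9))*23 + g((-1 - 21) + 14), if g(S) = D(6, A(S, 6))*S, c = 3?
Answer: -932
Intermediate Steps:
D(f, K) = -4 - f (D(f, K) = -7 + (3 - f) = -4 - f)
g(S) = -10*S (g(S) = (-4 - 1*6)*S = (-4 - 6)*S = -10*S)
(-19 + (-16 - 9))*23 + g((-1 - 21) + 14) = (-19 + (-16 - 9))*23 - 10*((-1 - 21) + 14) = (-19 - 25)*23 - 10*(-22 + 14) = -44*23 - 10*(-8) = -1012 + 80 = -932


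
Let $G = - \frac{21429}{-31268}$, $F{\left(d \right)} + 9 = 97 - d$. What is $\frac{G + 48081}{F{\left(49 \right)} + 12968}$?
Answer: $\frac{1503418137}{406702876} \approx 3.6966$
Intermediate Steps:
$F{\left(d \right)} = 88 - d$ ($F{\left(d \right)} = -9 - \left(-97 + d\right) = 88 - d$)
$G = \frac{21429}{31268}$ ($G = \left(-21429\right) \left(- \frac{1}{31268}\right) = \frac{21429}{31268} \approx 0.68533$)
$\frac{G + 48081}{F{\left(49 \right)} + 12968} = \frac{\frac{21429}{31268} + 48081}{\left(88 - 49\right) + 12968} = \frac{1503418137}{31268 \left(\left(88 - 49\right) + 12968\right)} = \frac{1503418137}{31268 \left(39 + 12968\right)} = \frac{1503418137}{31268 \cdot 13007} = \frac{1503418137}{31268} \cdot \frac{1}{13007} = \frac{1503418137}{406702876}$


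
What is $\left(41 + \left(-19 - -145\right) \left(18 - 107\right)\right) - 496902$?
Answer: $-508075$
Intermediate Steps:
$\left(41 + \left(-19 - -145\right) \left(18 - 107\right)\right) - 496902 = \left(41 + \left(-19 + 145\right) \left(18 - 107\right)\right) - 496902 = \left(41 + 126 \left(-89\right)\right) - 496902 = \left(41 - 11214\right) - 496902 = -11173 - 496902 = -508075$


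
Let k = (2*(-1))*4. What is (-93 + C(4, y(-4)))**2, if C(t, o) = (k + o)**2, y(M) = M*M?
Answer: 841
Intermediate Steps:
y(M) = M**2
k = -8 (k = -2*4 = -8)
C(t, o) = (-8 + o)**2
(-93 + C(4, y(-4)))**2 = (-93 + (-8 + (-4)**2)**2)**2 = (-93 + (-8 + 16)**2)**2 = (-93 + 8**2)**2 = (-93 + 64)**2 = (-29)**2 = 841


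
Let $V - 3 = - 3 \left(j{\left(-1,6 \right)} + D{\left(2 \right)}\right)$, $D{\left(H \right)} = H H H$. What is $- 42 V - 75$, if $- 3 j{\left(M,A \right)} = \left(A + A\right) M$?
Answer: $1311$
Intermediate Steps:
$j{\left(M,A \right)} = - \frac{2 A M}{3}$ ($j{\left(M,A \right)} = - \frac{\left(A + A\right) M}{3} = - \frac{2 A M}{3}$)
$D{\left(H \right)} = H^{3}$ ($D{\left(H \right)} = H^{2} H = H^{3}$)
$V = -33$ ($V = 3 - 3 \left(\left(- \frac{2}{3}\right) 6 \left(-1\right) + 2^{3}\right) = 3 - 3 \left(4 + 8\right) = 3 - 36 = -33$)
$- 42 V - 75 = \left(-42\right) \left(-33\right) - 75 = 1386 - 75 = 1311$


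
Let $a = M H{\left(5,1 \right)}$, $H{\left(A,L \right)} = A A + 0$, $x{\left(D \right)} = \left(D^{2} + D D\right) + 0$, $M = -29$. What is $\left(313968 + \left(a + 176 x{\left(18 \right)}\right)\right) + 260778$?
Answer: $688069$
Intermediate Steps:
$x{\left(D \right)} = 2 D^{2}$ ($x{\left(D \right)} = \left(D^{2} + D^{2}\right) + 0 = 2 D^{2} + 0 = 2 D^{2}$)
$H{\left(A,L \right)} = A^{2}$ ($H{\left(A,L \right)} = A^{2} + 0 = A^{2}$)
$a = -725$ ($a = - 29 \cdot 5^{2} = \left(-29\right) 25 = -725$)
$\left(313968 + \left(a + 176 x{\left(18 \right)}\right)\right) + 260778 = \left(313968 - \left(725 - 176 \cdot 2 \cdot 18^{2}\right)\right) + 260778 = \left(313968 - \left(725 - 176 \cdot 2 \cdot 324\right)\right) + 260778 = \left(313968 + \left(-725 + 176 \cdot 648\right)\right) + 260778 = \left(313968 + \left(-725 + 114048\right)\right) + 260778 = \left(313968 + 113323\right) + 260778 = 427291 + 260778 = 688069$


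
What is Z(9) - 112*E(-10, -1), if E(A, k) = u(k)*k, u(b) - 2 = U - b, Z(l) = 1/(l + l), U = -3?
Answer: 1/18 ≈ 0.055556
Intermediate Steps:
Z(l) = 1/(2*l)
u(b) = -1 - b (u(b) = 2 + (-3 - b) = -1 - b)
E(A, k) = k*(-1 - k) (E(A, k) = (-1 - k)*k = k*(-1 - k))
Z(9) - 112*E(-10, -1) = (½)/9 - (-112)*(-1)*(1 - 1) = (½)*(⅑) - (-112)*(-1)*0 = 1/18 - 112*0 = 1/18 + 0 = 1/18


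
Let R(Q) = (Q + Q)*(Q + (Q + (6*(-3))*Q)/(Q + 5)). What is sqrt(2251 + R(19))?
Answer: sqrt(88617)/6 ≈ 49.614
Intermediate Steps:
R(Q) = 2*Q*(Q - 17*Q/(5 + Q)) (R(Q) = (2*Q)*(Q + (Q - 18*Q)/(5 + Q)) = (2*Q)*(Q + (-17*Q)/(5 + Q)) = (2*Q)*(Q - 17*Q/(5 + Q)) = 2*Q*(Q - 17*Q/(5 + Q)))
sqrt(2251 + R(19)) = sqrt(2251 + 2*19**2*(-12 + 19)/(5 + 19)) = sqrt(2251 + 2*361*7/24) = sqrt(2251 + 2*361*(1/24)*7) = sqrt(2251 + 2527/12) = sqrt(29539/12) = sqrt(88617)/6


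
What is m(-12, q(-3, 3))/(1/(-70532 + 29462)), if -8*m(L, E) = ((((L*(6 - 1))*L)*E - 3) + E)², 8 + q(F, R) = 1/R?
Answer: 471097651520/3 ≈ 1.5703e+11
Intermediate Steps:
q(F, R) = -8 + 1/R
m(L, E) = -(-3 + E + 5*E*L²)²/8 (m(L, E) = -((((L*(6 - 1))*L)*E - 3) + E)²/8 = -((((L*5)*L)*E - 3) + E)²/8 = -((((5*L)*L)*E - 3) + E)²/8 = -(((5*L²)*E - 3) + E)²/8 = -((5*E*L² - 3) + E)²/8 = -((-3 + 5*E*L²) + E)²/8 = -(-3 + E + 5*E*L²)²/8)
m(-12, q(-3, 3))/(1/(-70532 + 29462)) = (-(-3 + (-8 + 1/3) + 5*(-8 + 1/3)*(-12)²)²/8)/(1/(-70532 + 29462)) = (-(-3 + (-8 + ⅓) + 5*(-8 + ⅓)*144)²/8)/(1/(-41070)) = (-(-3 - 23/3 + 5*(-23/3)*144)²/8)/(-1/41070) = -(-3 - 23/3 - 5520)²/8*(-41070) = -(-16592/3)²/8*(-41070) = -⅛*275294464/9*(-41070) = -34411808/9*(-41070) = 471097651520/3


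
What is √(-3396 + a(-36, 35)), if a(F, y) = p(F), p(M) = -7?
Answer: I*√3403 ≈ 58.335*I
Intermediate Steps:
a(F, y) = -7
√(-3396 + a(-36, 35)) = √(-3396 - 7) = √(-3403) = I*√3403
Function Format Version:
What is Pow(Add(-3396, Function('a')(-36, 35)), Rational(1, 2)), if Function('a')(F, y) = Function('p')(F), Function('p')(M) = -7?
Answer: Mul(I, Pow(3403, Rational(1, 2))) ≈ Mul(58.335, I)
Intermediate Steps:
Function('a')(F, y) = -7
Pow(Add(-3396, Function('a')(-36, 35)), Rational(1, 2)) = Pow(Add(-3396, -7), Rational(1, 2)) = Pow(-3403, Rational(1, 2)) = Mul(I, Pow(3403, Rational(1, 2)))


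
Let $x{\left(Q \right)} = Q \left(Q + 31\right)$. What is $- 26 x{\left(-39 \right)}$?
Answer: $-8112$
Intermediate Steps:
$x{\left(Q \right)} = Q \left(31 + Q\right)$
$- 26 x{\left(-39 \right)} = - 26 \left(- 39 \left(31 - 39\right)\right) = - 26 \left(\left(-39\right) \left(-8\right)\right) = \left(-26\right) 312 = -8112$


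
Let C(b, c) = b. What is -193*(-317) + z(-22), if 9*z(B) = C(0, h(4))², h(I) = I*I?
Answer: 61181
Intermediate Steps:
h(I) = I²
z(B) = 0 (z(B) = (⅑)*0² = (⅑)*0 = 0)
-193*(-317) + z(-22) = -193*(-317) + 0 = 61181 + 0 = 61181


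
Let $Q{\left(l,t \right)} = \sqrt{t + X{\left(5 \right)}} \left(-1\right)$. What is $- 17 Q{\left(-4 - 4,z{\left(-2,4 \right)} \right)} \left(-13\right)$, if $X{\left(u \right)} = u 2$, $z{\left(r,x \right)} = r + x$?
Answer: $- 442 \sqrt{3} \approx -765.57$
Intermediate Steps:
$X{\left(u \right)} = 2 u$
$Q{\left(l,t \right)} = - \sqrt{10 + t}$ ($Q{\left(l,t \right)} = \sqrt{t + 2 \cdot 5} \left(-1\right) = \sqrt{t + 10} \left(-1\right) = \sqrt{10 + t} \left(-1\right) = - \sqrt{10 + t}$)
$- 17 Q{\left(-4 - 4,z{\left(-2,4 \right)} \right)} \left(-13\right) = - 17 \left(- \sqrt{10 + \left(-2 + 4\right)}\right) \left(-13\right) = - 17 \left(- \sqrt{10 + 2}\right) \left(-13\right) = - 17 \left(- \sqrt{12}\right) \left(-13\right) = - 17 \left(- 2 \sqrt{3}\right) \left(-13\right) = 34 \sqrt{3} \left(-13\right) = - 442 \sqrt{3}$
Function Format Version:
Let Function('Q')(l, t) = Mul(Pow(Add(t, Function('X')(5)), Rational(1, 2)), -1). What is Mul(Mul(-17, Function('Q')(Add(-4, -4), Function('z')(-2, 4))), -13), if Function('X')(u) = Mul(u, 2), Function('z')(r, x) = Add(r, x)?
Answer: Mul(-442, Pow(3, Rational(1, 2))) ≈ -765.57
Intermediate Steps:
Function('X')(u) = Mul(2, u)
Function('Q')(l, t) = Mul(-1, Pow(Add(10, t), Rational(1, 2))) (Function('Q')(l, t) = Mul(Pow(Add(t, Mul(2, 5)), Rational(1, 2)), -1) = Mul(Pow(Add(t, 10), Rational(1, 2)), -1) = Mul(Pow(Add(10, t), Rational(1, 2)), -1) = Mul(-1, Pow(Add(10, t), Rational(1, 2))))
Mul(Mul(-17, Function('Q')(Add(-4, -4), Function('z')(-2, 4))), -13) = Mul(Mul(-17, Mul(-1, Pow(Add(10, Add(-2, 4)), Rational(1, 2)))), -13) = Mul(Mul(-17, Mul(-1, Pow(Add(10, 2), Rational(1, 2)))), -13) = Mul(Mul(-17, Mul(-1, Pow(12, Rational(1, 2)))), -13) = Mul(Mul(-17, Mul(-1, Mul(2, Pow(3, Rational(1, 2))))), -13) = Mul(Mul(-17, Mul(-2, Pow(3, Rational(1, 2)))), -13) = Mul(Mul(34, Pow(3, Rational(1, 2))), -13) = Mul(-442, Pow(3, Rational(1, 2)))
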